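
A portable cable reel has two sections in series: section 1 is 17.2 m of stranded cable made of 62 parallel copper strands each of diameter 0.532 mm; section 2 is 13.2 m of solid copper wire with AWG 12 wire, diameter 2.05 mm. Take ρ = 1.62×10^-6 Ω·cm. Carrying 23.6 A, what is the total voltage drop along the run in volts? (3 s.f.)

ρ = 1.62×10^-6 Ω·cm = 1.62×10^-8 Ω·m
Section 1: A_strand = π(2.6600e-04)² = 2.223e-07 m²; R₁ = ρL/(N·A_s) = (1.62×10^-8)(17.2)/(62×2.223e-07) = 0.02022 Ω
Section 2: A = π(2.05/2 mm)² = π(1.0250e-03 m)² = 3.301e-06 m²
R₂ = (1.62×10^-8)(13.2)/(3.301e-06) = 0.06479 Ω
R = R₁ + R₂ = 0.08501 Ω
V = IR = 23.6 × 0.08501 = 2.01 V

2.01 V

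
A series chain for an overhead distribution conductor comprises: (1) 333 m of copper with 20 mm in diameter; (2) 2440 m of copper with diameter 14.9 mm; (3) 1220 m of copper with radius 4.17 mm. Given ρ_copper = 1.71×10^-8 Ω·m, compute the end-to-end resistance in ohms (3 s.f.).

0.639 Ω

Seg 1: A = π(d/2)² = π(1.0000e-02 m)² = 3.142e-04 m²
R_1 = (1.71×10^-8)(333)/(3.142e-04) = 0.01813 Ω
Seg 2: A = π(d/2)² = π(7.4500e-03 m)² = 1.744e-04 m²
R_2 = (1.71×10^-8)(2440)/(1.744e-04) = 0.2393 Ω
Seg 3: A = πr² = π(4.1700e-03 m)² = 5.463e-05 m²
R_3 = (1.71×10^-8)(1220)/(5.463e-05) = 0.3819 Ω
R_total = R_1 + R_2 + R_3 = 0.639 Ω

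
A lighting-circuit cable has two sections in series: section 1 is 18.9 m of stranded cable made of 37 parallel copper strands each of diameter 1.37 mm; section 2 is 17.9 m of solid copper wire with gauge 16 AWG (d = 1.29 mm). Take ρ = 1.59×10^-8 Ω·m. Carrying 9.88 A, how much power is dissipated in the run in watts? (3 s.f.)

21.8 W

Section 1: A_strand = π(6.8500e-04)² = 1.474e-06 m²; R₁ = ρL/(N·A_s) = (1.59×10^-8)(18.9)/(37×1.474e-06) = 0.00551 Ω
Section 2: A = π(1.29/2 mm)² = π(6.4500e-04 m)² = 1.307e-06 m²
R₂ = (1.59×10^-8)(17.9)/(1.307e-06) = 0.2178 Ω
R = R₁ + R₂ = 0.2233 Ω
P = I²R = (9.88)² × 0.2233 = 21.8 W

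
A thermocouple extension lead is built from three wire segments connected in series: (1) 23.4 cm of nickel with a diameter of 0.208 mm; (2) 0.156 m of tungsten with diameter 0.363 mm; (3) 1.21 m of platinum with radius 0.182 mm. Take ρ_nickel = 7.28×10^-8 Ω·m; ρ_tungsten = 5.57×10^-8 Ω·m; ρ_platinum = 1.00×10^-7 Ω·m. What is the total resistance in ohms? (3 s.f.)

Seg 1: A = π(d/2)² = π(1.0400e-04 m)² = 3.398e-08 m²
R_1 = (7.28×10^-8)(0.234)/(3.398e-08) = 0.5013 Ω
Seg 2: A = π(d/2)² = π(1.8150e-04 m)² = 1.035e-07 m²
R_2 = (5.57×10^-8)(0.156)/(1.035e-07) = 0.08396 Ω
Seg 3: A = πr² = π(1.8200e-04 m)² = 1.041e-07 m²
R_3 = (1.00×10^-7)(1.21)/(1.041e-07) = 1.163 Ω
R_total = R_1 + R_2 + R_3 = 1.75 Ω

1.75 Ω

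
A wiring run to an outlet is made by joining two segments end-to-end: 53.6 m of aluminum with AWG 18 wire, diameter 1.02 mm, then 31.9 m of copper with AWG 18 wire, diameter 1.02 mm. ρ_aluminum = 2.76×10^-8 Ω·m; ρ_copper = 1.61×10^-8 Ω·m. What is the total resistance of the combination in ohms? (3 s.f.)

2.44 Ω

Segment 1: A = π(1.02/2 mm)² = π(5.1000e-04 m)² = 8.171e-07 m²
R₁ = ρL/A = (2.76×10^-8)(53.6)/(8.171e-07) = 1.81 Ω
R₂ = (1.61×10^-8)(31.9)/(8.171e-07) = 0.6285 Ω
R = R₁ + R₂ = 2.44 Ω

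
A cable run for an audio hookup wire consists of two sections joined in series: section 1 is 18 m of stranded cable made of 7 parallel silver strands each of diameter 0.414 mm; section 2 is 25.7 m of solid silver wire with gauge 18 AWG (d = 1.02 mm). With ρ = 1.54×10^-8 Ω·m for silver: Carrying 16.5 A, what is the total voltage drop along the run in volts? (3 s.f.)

Section 1: A_strand = π(2.0700e-04)² = 1.346e-07 m²; R₁ = ρL/(N·A_s) = (1.54×10^-8)(18)/(7×1.346e-07) = 0.2942 Ω
Section 2: A = π(1.02/2 mm)² = π(5.1000e-04 m)² = 8.171e-07 m²
R₂ = (1.54×10^-8)(25.7)/(8.171e-07) = 0.4844 Ω
R = R₁ + R₂ = 0.7785 Ω
V = IR = 16.5 × 0.7785 = 12.8 V

12.8 V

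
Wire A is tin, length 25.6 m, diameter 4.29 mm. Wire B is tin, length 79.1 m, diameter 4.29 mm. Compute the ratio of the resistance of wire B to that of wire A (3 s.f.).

R ∝ ρL/d², so R_B/R_A = (L_B/L_A)
= (79.1/25.6) = 3.09

3.09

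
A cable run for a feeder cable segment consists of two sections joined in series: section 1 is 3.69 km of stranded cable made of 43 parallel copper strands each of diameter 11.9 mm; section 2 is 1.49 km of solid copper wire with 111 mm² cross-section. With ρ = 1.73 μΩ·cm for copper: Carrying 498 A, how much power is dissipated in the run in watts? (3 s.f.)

ρ = 1.73 μΩ·cm = 1.73×10^-8 Ω·m
Section 1: A_strand = π(5.9500e-03)² = 1.112e-04 m²; R₁ = ρL/(N·A_s) = (1.73×10^-8)(3690)/(43×1.112e-04) = 0.01335 Ω
Section 2: A = 111 mm² = 1.110e-04 m²
R₂ = (1.73×10^-8)(1490)/(1.110e-04) = 0.2322 Ω
R = R₁ + R₂ = 0.2456 Ω
P = I²R = (498)² × 0.2456 = 60900 W

60900 W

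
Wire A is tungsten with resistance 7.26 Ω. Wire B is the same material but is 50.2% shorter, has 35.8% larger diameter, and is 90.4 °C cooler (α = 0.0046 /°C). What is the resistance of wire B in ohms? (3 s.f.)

R ∝ ρL/d² with ρ ∝ (1+αΔT), so R_B/R_A = (1 − 50.2/100) × (1 + 35.8/100)⁻² × (1 − 0.0046×90.4)
= 0.498 × 0.5423 × 0.5842 = 0.1578
R_B = 0.1578 × 7.26 = 1.15 Ω

1.15 Ω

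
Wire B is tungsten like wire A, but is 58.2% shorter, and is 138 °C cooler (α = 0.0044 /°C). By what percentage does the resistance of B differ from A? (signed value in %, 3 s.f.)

R ∝ ρL/d² with ρ ∝ (1+αΔT), so R_B/R_A = (1 − 58.2/100) × (1 − 0.0044×138)
= 0.418 × 0.3928 = 0.1642
(R_B − R_A)/R_A = 0.1642 − 1 = -83.6%

-83.6%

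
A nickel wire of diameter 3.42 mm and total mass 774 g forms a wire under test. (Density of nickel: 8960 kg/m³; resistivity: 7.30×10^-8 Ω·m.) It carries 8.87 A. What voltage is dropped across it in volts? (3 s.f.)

0.663 V

A = π(d/2)² = π(1.7100e-03 m)² = 9.1863e-06 m²
L = m/(density·A) = 0.774/(8960×9.1863e-06) = 9.404 m
R = ρL/A = (7.30×10^-8)(9.404)/(9.1863e-06) = 0.07473 Ω
V = IR = 8.87 × 0.07473 = 0.663 V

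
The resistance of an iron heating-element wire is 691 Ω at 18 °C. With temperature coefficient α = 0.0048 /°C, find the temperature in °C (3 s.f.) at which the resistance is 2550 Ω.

R = R₀(1 + α(T − T₀)) ⇒ T = T₀ + (R/R₀ − 1)/α
T = 18 + (2550/691 − 1)/0.0048 = 18 + (2.69)/0.0048 = 578 °C

578 °C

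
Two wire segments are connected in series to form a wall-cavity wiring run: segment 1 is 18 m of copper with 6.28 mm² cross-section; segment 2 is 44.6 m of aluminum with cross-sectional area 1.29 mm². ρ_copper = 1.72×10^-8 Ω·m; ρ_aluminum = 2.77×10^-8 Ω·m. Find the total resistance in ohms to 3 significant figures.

1.01 Ω

Segment 1: A = 6.28 mm² = 6.280e-06 m²
R₁ = ρL/A = (1.72×10^-8)(18)/(6.280e-06) = 0.0493 Ω
Segment 2: A = 1.29 mm² = 1.290e-06 m²
R₂ = (2.77×10^-8)(44.6)/(1.290e-06) = 0.9577 Ω
R = R₁ + R₂ = 1.01 Ω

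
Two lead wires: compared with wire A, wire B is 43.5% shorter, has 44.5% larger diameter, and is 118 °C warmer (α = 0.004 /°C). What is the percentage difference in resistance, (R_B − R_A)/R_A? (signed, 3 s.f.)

-60.2%

R ∝ ρL/d² with ρ ∝ (1+αΔT), so R_B/R_A = (1 − 43.5/100) × (1 + 44.5/100)⁻² × (1 + 0.004×118)
= 0.565 × 0.4789 × 1.472 = 0.3983
(R_B − R_A)/R_A = 0.3983 − 1 = -60.2%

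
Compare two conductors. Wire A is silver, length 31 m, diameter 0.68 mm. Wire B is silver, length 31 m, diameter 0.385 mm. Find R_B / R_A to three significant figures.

R ∝ ρL/d², so R_B/R_A = (d_A/d_B)²
= (0.68/0.385)² = 3.12

3.12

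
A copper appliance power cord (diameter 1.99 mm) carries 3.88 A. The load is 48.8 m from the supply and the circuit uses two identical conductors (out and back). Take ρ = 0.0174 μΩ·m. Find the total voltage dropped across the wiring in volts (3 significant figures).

2.12 V

ρ = 0.0174 μΩ·m = 1.74×10^-8 Ω·m
A = π(d/2)² = π(9.9500e-04 m)² = 3.110e-06 m²
Total conductor length (both ways) L = 2 × 48.8 = 97.6 m
R = ρL/A = (1.74×10^-8)(97.6)/(3.110e-06) = 0.546 Ω
V = IR = 3.88 × 0.546 = 2.12 V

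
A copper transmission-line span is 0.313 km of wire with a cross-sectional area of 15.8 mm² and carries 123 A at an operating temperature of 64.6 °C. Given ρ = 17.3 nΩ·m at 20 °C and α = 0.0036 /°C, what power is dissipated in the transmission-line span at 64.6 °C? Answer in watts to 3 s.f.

ρ = 17.3 nΩ·m = 1.73×10^-8 Ω·m
A = 15.8 mm² = 1.580e-05 m²
R₍20₎ = ρL/A = (1.73×10^-8)(313)/(1.580e-05) = 0.3427 Ω
R₍64.6₎ = R₍20₎(1 + αΔT) = 0.3427 × (1 + 0.0036×44.6) = 0.3977 Ω
P = I²R = (123)² × 0.3977 = 6020 W

6020 W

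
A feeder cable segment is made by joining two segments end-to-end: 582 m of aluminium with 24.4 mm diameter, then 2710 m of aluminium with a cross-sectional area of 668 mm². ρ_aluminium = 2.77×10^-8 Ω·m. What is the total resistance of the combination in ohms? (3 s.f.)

Segment 1: A = π(d/2)² = π(1.2200e-02 m)² = 4.676e-04 m²
R₁ = ρL/A = (2.77×10^-8)(582)/(4.676e-04) = 0.03448 Ω
Segment 2: A = 668 mm² = 6.680e-04 m²
R₂ = (2.77×10^-8)(2710)/(6.680e-04) = 0.1124 Ω
R = R₁ + R₂ = 0.147 Ω

0.147 Ω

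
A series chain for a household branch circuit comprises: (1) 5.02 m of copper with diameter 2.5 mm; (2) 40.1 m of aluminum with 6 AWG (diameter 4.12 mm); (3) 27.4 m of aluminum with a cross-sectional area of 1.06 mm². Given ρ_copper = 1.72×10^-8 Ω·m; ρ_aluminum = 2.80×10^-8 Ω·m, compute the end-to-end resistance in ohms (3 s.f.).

0.826 Ω

Seg 1: A = π(d/2)² = π(1.2500e-03 m)² = 4.909e-06 m²
R_1 = (1.72×10^-8)(5.02)/(4.909e-06) = 0.01759 Ω
Seg 2: A = π(4.12/2 mm)² = π(2.0600e-03 m)² = 1.333e-05 m²
R_2 = (2.80×10^-8)(40.1)/(1.333e-05) = 0.08422 Ω
Seg 3: A = 1.06 mm² = 1.060e-06 m²
R_3 = (2.80×10^-8)(27.4)/(1.060e-06) = 0.7238 Ω
R_total = R_1 + R_2 + R_3 = 0.826 Ω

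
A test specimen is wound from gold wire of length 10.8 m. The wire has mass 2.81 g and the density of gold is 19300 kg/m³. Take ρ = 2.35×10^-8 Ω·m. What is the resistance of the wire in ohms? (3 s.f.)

A = m/(density·L) = 0.00281/(19300×10.8) = 1.3481e-08 m²
R = ρL/A = (2.35×10^-8)(10.8)/(1.3481e-08) = 18.8 Ω

18.8 Ω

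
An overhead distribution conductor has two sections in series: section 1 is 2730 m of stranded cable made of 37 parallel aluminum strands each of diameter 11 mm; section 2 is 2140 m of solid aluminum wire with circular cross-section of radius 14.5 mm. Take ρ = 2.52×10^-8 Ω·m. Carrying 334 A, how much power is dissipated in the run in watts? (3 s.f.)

11300 W

Section 1: A_strand = π(5.5000e-03)² = 9.503e-05 m²; R₁ = ρL/(N·A_s) = (2.52×10^-8)(2730)/(37×9.503e-05) = 0.01957 Ω
Section 2: A = πr² = π(1.4500e-02 m)² = 6.605e-04 m²
R₂ = (2.52×10^-8)(2140)/(6.605e-04) = 0.08164 Ω
R = R₁ + R₂ = 0.1012 Ω
P = I²R = (334)² × 0.1012 = 11300 W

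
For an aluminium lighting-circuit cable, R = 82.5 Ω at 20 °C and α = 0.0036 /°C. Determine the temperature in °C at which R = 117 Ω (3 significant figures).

136 °C

R = R₀(1 + α(T − T₀)) ⇒ T = T₀ + (R/R₀ − 1)/α
T = 20 + (117/82.5 − 1)/0.0036 = 20 + (0.4182)/0.0036 = 136 °C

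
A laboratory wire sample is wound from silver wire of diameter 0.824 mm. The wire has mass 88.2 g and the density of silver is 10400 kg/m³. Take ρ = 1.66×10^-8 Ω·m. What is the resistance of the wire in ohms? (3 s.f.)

0.495 Ω

A = π(d/2)² = π(4.1200e-04 m)² = 5.3327e-07 m²
L = m/(density·A) = 0.0882/(10400×5.3327e-07) = 15.9 m
R = ρL/A = (1.66×10^-8)(15.9)/(5.3327e-07) = 0.495 Ω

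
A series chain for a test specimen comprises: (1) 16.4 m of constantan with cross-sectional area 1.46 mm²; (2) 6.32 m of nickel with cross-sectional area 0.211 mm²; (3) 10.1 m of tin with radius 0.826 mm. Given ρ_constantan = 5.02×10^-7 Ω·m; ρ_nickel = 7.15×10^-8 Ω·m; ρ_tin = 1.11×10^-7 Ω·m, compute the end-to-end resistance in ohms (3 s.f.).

Seg 1: A = 1.46 mm² = 1.460e-06 m²
R_1 = (5.02×10^-7)(16.4)/(1.460e-06) = 5.639 Ω
Seg 2: A = 0.211 mm² = 2.110e-07 m²
R_2 = (7.15×10^-8)(6.32)/(2.110e-07) = 2.142 Ω
Seg 3: A = πr² = π(8.2600e-04 m)² = 2.143e-06 m²
R_3 = (1.11×10^-7)(10.1)/(2.143e-06) = 0.523 Ω
R_total = R_1 + R_2 + R_3 = 8.30 Ω

8.30 Ω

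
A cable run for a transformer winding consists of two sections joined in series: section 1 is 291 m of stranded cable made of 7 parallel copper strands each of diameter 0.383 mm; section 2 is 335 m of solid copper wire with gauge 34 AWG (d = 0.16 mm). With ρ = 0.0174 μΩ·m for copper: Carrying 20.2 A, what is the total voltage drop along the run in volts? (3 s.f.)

5980 V

ρ = 0.0174 μΩ·m = 1.74×10^-8 Ω·m
Section 1: A_strand = π(1.9150e-04)² = 1.152e-07 m²; R₁ = ρL/(N·A_s) = (1.74×10^-8)(291)/(7×1.152e-07) = 6.279 Ω
Section 2: A = π(0.16/2 mm)² = π(8.0000e-05 m)² = 2.011e-08 m²
R₂ = (1.74×10^-8)(335)/(2.011e-08) = 289.9 Ω
R = R₁ + R₂ = 296.2 Ω
V = IR = 20.2 × 296.2 = 5980 V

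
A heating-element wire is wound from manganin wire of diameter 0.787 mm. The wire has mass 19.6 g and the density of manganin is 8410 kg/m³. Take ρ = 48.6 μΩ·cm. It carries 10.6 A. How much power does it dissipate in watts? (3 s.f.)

538 W

ρ = 48.6 μΩ·cm = 4.86×10^-7 Ω·m
A = π(d/2)² = π(3.9350e-04 m)² = 4.8645e-07 m²
L = m/(density·A) = 0.0196/(8410×4.8645e-07) = 4.791 m
R = ρL/A = (4.86×10^-7)(4.791)/(4.8645e-07) = 4.786 Ω
P = I²R = (10.6)² × 4.786 = 538 W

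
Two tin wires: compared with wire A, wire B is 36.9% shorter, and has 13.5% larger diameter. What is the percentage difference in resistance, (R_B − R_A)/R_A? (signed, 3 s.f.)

R ∝ L/d², so R_B/R_A = (1 − 36.9/100) × (1 + 13.5/100)⁻²
= 0.631 × 0.7763 = 0.4898
(R_B − R_A)/R_A = 0.4898 − 1 = -51.0%

-51.0%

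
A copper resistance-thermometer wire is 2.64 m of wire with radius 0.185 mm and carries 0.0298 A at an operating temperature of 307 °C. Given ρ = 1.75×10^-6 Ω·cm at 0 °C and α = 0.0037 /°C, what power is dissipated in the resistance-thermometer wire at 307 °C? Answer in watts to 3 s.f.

ρ = 1.75×10^-6 Ω·cm = 1.75×10^-8 Ω·m
A = πr² = π(1.8500e-04 m)² = 1.075e-07 m²
R₍0₎ = ρL/A = (1.75×10^-8)(2.64)/(1.075e-07) = 0.4297 Ω
R₍307₎ = R₍0₎(1 + αΔT) = 0.4297 × (1 + 0.0037×307) = 0.9178 Ω
P = I²R = (0.0298)² × 0.9178 = 8.15×10^-4 W

8.15×10^-4 W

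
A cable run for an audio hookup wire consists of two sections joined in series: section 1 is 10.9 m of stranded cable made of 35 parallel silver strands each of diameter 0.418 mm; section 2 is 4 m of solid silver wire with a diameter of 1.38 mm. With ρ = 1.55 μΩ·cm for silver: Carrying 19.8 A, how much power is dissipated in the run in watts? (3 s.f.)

30.0 W

ρ = 1.55 μΩ·cm = 1.55×10^-8 Ω·m
Section 1: A_strand = π(2.0900e-04)² = 1.372e-07 m²; R₁ = ρL/(N·A_s) = (1.55×10^-8)(10.9)/(35×1.372e-07) = 0.03518 Ω
Section 2: A = π(d/2)² = π(6.9000e-04 m)² = 1.496e-06 m²
R₂ = (1.55×10^-8)(4)/(1.496e-06) = 0.04145 Ω
R = R₁ + R₂ = 0.07663 Ω
P = I²R = (19.8)² × 0.07663 = 30.0 W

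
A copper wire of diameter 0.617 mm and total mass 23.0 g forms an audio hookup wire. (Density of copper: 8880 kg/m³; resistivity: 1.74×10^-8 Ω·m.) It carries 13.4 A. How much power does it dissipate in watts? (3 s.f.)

90.5 W

A = π(d/2)² = π(3.0850e-04 m)² = 2.9899e-07 m²
L = m/(density·A) = 0.023/(8880×2.9899e-07) = 8.663 m
R = ρL/A = (1.74×10^-8)(8.663)/(2.9899e-07) = 0.5041 Ω
P = I²R = (13.4)² × 0.5041 = 90.5 W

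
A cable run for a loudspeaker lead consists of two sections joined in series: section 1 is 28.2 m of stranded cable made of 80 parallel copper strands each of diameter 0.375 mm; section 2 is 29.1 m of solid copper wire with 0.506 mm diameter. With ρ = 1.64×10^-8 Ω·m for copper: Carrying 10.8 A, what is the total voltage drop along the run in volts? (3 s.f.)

26.2 V

Section 1: A_strand = π(1.8750e-04)² = 1.104e-07 m²; R₁ = ρL/(N·A_s) = (1.64×10^-8)(28.2)/(80×1.104e-07) = 0.05234 Ω
Section 2: A = π(d/2)² = π(2.5300e-04 m)² = 2.011e-07 m²
R₂ = (1.64×10^-8)(29.1)/(2.011e-07) = 2.373 Ω
R = R₁ + R₂ = 2.426 Ω
V = IR = 10.8 × 2.426 = 26.2 V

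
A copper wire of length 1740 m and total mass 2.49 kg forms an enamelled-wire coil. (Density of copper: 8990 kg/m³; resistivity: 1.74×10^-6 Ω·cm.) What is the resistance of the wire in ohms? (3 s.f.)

ρ = 1.74×10^-6 Ω·cm = 1.74×10^-8 Ω·m
A = m/(density·L) = 2.49/(8990×1740) = 1.5918e-07 m²
R = ρL/A = (1.74×10^-8)(1740)/(1.5918e-07) = 190 Ω

190 Ω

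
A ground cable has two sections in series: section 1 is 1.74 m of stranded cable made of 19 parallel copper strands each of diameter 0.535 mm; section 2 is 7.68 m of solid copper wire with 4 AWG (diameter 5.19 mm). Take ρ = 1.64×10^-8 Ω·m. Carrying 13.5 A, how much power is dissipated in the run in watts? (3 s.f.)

2.30 W

Section 1: A_strand = π(2.6750e-04)² = 2.248e-07 m²; R₁ = ρL/(N·A_s) = (1.64×10^-8)(1.74)/(19×2.248e-07) = 0.006681 Ω
Section 2: A = π(5.19/2 mm)² = π(2.5950e-03 m)² = 2.116e-05 m²
R₂ = (1.64×10^-8)(7.68)/(2.116e-05) = 0.005954 Ω
R = R₁ + R₂ = 0.01263 Ω
P = I²R = (13.5)² × 0.01263 = 2.30 W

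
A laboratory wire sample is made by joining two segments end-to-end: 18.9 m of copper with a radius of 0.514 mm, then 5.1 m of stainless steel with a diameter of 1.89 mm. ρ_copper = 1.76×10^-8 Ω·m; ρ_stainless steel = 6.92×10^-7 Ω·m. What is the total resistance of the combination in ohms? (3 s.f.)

1.66 Ω

Segment 1: A = πr² = π(5.1400e-04 m)² = 8.300e-07 m²
R₁ = ρL/A = (1.76×10^-8)(18.9)/(8.300e-07) = 0.4008 Ω
Segment 2: A = π(d/2)² = π(9.4500e-04 m)² = 2.806e-06 m²
R₂ = (6.92×10^-7)(5.1)/(2.806e-06) = 1.258 Ω
R = R₁ + R₂ = 1.66 Ω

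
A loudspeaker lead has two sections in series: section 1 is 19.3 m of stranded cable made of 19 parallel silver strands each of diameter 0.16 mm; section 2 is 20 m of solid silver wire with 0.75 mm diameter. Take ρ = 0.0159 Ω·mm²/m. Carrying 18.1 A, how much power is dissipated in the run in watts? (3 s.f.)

ρ = 0.0159 Ω·mm²/m = 1.59×10^-8 Ω·m
Section 1: A_strand = π(8.0000e-05)² = 2.011e-08 m²; R₁ = ρL/(N·A_s) = (1.59×10^-8)(19.3)/(19×2.011e-08) = 0.8033 Ω
Section 2: A = π(d/2)² = π(3.7500e-04 m)² = 4.418e-07 m²
R₂ = (1.59×10^-8)(20)/(4.418e-07) = 0.7198 Ω
R = R₁ + R₂ = 1.523 Ω
P = I²R = (18.1)² × 1.523 = 499 W

499 W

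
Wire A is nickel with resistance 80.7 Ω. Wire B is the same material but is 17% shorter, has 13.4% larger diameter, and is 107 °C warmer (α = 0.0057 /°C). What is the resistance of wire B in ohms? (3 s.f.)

83.9 Ω

R ∝ ρL/d² with ρ ∝ (1+αΔT), so R_B/R_A = (1 − 17/100) × (1 + 13.4/100)⁻² × (1 + 0.0057×107)
= 0.83 × 0.7776 × 1.61 = 1.039
R_B = 1.039 × 80.7 = 83.9 Ω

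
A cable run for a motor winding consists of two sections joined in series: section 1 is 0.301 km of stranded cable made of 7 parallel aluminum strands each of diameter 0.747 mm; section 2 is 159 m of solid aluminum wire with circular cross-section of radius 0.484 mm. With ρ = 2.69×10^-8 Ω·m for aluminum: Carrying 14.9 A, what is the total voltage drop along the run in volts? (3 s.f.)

Section 1: A_strand = π(3.7350e-04)² = 4.383e-07 m²; R₁ = ρL/(N·A_s) = (2.69×10^-8)(301)/(7×4.383e-07) = 2.639 Ω
Section 2: A = πr² = π(4.8400e-04 m)² = 7.359e-07 m²
R₂ = (2.69×10^-8)(159)/(7.359e-07) = 5.812 Ω
R = R₁ + R₂ = 8.451 Ω
V = IR = 14.9 × 8.451 = 126 V

126 V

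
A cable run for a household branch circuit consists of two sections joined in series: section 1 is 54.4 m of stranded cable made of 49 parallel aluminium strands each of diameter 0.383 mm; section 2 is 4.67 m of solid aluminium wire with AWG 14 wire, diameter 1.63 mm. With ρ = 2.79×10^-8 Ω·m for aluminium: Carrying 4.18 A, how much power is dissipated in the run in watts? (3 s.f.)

5.79 W

Section 1: A_strand = π(1.9150e-04)² = 1.152e-07 m²; R₁ = ρL/(N·A_s) = (2.79×10^-8)(54.4)/(49×1.152e-07) = 0.2689 Ω
Section 2: A = π(1.63/2 mm)² = π(8.1500e-04 m)² = 2.087e-06 m²
R₂ = (2.79×10^-8)(4.67)/(2.087e-06) = 0.06244 Ω
R = R₁ + R₂ = 0.3313 Ω
P = I²R = (4.18)² × 0.3313 = 5.79 W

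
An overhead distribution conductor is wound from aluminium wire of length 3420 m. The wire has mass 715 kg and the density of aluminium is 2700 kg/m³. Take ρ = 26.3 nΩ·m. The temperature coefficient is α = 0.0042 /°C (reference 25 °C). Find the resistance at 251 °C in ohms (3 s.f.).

2.26 Ω

ρ = 26.3 nΩ·m = 2.63×10^-8 Ω·m
A = m/(density·L) = 715/(2700×3420) = 7.7431e-05 m²
R = ρL/A = (2.63×10^-8)(3420)/(7.7431e-05) = 1.162 Ω
R(251 °C) = 1.162 × (1 + 0.0042×226) = 2.26 Ω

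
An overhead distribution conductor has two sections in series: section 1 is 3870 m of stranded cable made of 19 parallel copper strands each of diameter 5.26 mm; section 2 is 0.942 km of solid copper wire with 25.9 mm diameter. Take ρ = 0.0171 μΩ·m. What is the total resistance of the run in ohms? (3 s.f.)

ρ = 0.0171 μΩ·m = 1.71×10^-8 Ω·m
Section 1: A_strand = π(2.6300e-03)² = 2.173e-05 m²; R₁ = ρL/(N·A_s) = (1.71×10^-8)(3870)/(19×2.173e-05) = 0.1603 Ω
Section 2: A = π(d/2)² = π(1.2950e-02 m)² = 5.269e-04 m²
R₂ = (1.71×10^-8)(942)/(5.269e-04) = 0.03057 Ω
R = R₁ + R₂ = 0.191 Ω

0.191 Ω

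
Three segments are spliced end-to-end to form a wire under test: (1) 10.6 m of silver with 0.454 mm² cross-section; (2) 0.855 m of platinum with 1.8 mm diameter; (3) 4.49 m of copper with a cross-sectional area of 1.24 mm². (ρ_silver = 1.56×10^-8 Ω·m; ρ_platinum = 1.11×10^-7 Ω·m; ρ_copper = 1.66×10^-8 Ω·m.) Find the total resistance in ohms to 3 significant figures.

Seg 1: A = 0.454 mm² = 4.540e-07 m²
R_1 = (1.56×10^-8)(10.6)/(4.540e-07) = 0.3642 Ω
Seg 2: A = π(d/2)² = π(9.0000e-04 m)² = 2.545e-06 m²
R_2 = (1.11×10^-7)(0.855)/(2.545e-06) = 0.0373 Ω
Seg 3: A = 1.24 mm² = 1.240e-06 m²
R_3 = (1.66×10^-8)(4.49)/(1.240e-06) = 0.06011 Ω
R_total = R_1 + R_2 + R_3 = 0.462 Ω

0.462 Ω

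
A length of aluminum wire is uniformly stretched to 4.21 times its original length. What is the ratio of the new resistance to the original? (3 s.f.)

Volume constant ⇒ A' = A/k with k = 4.21. R' = ρ(kL)/(A/k) = k²R.
Factor = 17.7

17.7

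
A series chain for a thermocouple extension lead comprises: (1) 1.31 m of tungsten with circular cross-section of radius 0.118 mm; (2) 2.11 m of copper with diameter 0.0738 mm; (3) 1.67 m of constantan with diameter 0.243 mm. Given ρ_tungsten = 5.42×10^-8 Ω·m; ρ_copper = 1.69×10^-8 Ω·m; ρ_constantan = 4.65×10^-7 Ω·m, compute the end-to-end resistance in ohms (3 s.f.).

Seg 1: A = πr² = π(1.1800e-04 m)² = 4.374e-08 m²
R_1 = (5.42×10^-8)(1.31)/(4.374e-08) = 1.623 Ω
Seg 2: A = π(d/2)² = π(3.6900e-05 m)² = 4.278e-09 m²
R_2 = (1.69×10^-8)(2.11)/(4.278e-09) = 8.336 Ω
Seg 3: A = π(d/2)² = π(1.2150e-04 m)² = 4.638e-08 m²
R_3 = (4.65×10^-7)(1.67)/(4.638e-08) = 16.74 Ω
R_total = R_1 + R_2 + R_3 = 26.7 Ω

26.7 Ω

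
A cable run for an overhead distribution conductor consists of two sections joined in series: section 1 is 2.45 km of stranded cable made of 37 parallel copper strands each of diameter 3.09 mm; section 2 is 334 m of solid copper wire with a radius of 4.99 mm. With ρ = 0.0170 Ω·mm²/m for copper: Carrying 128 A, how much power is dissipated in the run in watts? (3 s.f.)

ρ = 0.0170 Ω·mm²/m = 1.70×10^-8 Ω·m
Section 1: A_strand = π(1.5450e-03)² = 7.499e-06 m²; R₁ = ρL/(N·A_s) = (1.70×10^-8)(2450)/(37×7.499e-06) = 0.1501 Ω
Section 2: A = πr² = π(4.9900e-03 m)² = 7.823e-05 m²
R₂ = (1.70×10^-8)(334)/(7.823e-05) = 0.07258 Ω
R = R₁ + R₂ = 0.2227 Ω
P = I²R = (128)² × 0.2227 = 3650 W

3650 W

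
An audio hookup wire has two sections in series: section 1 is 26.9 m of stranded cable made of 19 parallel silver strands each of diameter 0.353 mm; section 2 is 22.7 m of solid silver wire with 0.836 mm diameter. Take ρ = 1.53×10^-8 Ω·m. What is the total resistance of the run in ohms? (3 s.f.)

Section 1: A_strand = π(1.7650e-04)² = 9.787e-08 m²; R₁ = ρL/(N·A_s) = (1.53×10^-8)(26.9)/(19×9.787e-08) = 0.2213 Ω
Section 2: A = π(d/2)² = π(4.1800e-04 m)² = 5.489e-07 m²
R₂ = (1.53×10^-8)(22.7)/(5.489e-07) = 0.6327 Ω
R = R₁ + R₂ = 0.854 Ω

0.854 Ω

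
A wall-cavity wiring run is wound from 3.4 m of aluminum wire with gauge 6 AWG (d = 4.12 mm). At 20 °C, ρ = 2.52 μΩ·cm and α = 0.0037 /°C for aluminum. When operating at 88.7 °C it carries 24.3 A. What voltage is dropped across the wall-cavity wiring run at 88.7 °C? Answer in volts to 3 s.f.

ρ = 2.52 μΩ·cm = 2.52×10^-8 Ω·m
A = π(4.12/2 mm)² = π(2.0600e-03 m)² = 1.333e-05 m²
R₍20₎ = ρL/A = (2.52×10^-8)(3.4)/(1.333e-05) = 0.006427 Ω
R₍88.7₎ = R₍20₎(1 + αΔT) = 0.006427 × (1 + 0.0037×68.7) = 0.00806 Ω
V = IR = 24.3 × 0.00806 = 0.196 V

0.196 V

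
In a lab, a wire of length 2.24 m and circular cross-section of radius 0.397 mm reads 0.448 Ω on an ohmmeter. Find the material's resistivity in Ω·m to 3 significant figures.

A = πr² = π(3.9700e-04 m)² = 4.951e-07 m²
ρ = RA/L = (0.448)(4.951e-07)/(2.24) = 9.90×10^-8 Ω·m

9.90×10^-8 Ω·m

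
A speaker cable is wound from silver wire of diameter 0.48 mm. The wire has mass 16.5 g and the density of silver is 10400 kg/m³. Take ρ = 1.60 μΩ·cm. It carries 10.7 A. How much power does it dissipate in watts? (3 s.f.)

ρ = 1.60 μΩ·cm = 1.60×10^-8 Ω·m
A = π(d/2)² = π(2.4000e-04 m)² = 1.8096e-07 m²
L = m/(density·A) = 0.0165/(10400×1.8096e-07) = 8.768 m
R = ρL/A = (1.60×10^-8)(8.768)/(1.8096e-07) = 0.7752 Ω
P = I²R = (10.7)² × 0.7752 = 88.8 W

88.8 W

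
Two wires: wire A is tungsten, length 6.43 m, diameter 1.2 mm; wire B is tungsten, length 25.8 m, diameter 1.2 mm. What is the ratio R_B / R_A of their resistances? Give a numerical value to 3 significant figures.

R ∝ ρL/d², so R_B/R_A = (L_B/L_A)
= (25.8/6.43) = 4.01

4.01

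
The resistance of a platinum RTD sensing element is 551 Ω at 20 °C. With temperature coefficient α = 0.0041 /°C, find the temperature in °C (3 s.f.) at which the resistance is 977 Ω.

R = R₀(1 + α(T − T₀)) ⇒ T = T₀ + (R/R₀ − 1)/α
T = 20 + (977/551 − 1)/0.0041 = 20 + (0.7731)/0.0041 = 209 °C

209 °C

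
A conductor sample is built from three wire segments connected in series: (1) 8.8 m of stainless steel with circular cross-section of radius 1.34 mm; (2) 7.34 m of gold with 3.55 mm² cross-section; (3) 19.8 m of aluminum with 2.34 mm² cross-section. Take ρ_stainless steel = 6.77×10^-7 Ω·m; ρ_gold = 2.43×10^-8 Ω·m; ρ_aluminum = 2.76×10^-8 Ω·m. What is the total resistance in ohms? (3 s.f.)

1.34 Ω

Seg 1: A = πr² = π(1.3400e-03 m)² = 5.641e-06 m²
R_1 = (6.77×10^-7)(8.8)/(5.641e-06) = 1.056 Ω
Seg 2: A = 3.55 mm² = 3.550e-06 m²
R_2 = (2.43×10^-8)(7.34)/(3.550e-06) = 0.05024 Ω
Seg 3: A = 2.34 mm² = 2.340e-06 m²
R_3 = (2.76×10^-8)(19.8)/(2.340e-06) = 0.2335 Ω
R_total = R_1 + R_2 + R_3 = 1.34 Ω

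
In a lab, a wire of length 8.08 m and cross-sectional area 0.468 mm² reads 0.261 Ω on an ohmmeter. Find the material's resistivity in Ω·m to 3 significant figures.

A = 0.468 mm² = 4.680e-07 m²
ρ = RA/L = (0.261)(4.680e-07)/(8.08) = 1.51×10^-8 Ω·m

1.51×10^-8 Ω·m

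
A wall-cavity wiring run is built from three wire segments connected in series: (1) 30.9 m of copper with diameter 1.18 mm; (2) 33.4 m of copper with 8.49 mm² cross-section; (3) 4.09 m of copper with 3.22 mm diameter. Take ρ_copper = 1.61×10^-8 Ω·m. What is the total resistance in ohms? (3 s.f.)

0.526 Ω

Seg 1: A = π(d/2)² = π(5.9000e-04 m)² = 1.094e-06 m²
R_1 = (1.61×10^-8)(30.9)/(1.094e-06) = 0.4549 Ω
Seg 2: A = 8.49 mm² = 8.490e-06 m²
R_2 = (1.61×10^-8)(33.4)/(8.490e-06) = 0.06334 Ω
Seg 3: A = π(d/2)² = π(1.6100e-03 m)² = 8.143e-06 m²
R_3 = (1.61×10^-8)(4.09)/(8.143e-06) = 0.008086 Ω
R_total = R_1 + R_2 + R_3 = 0.526 Ω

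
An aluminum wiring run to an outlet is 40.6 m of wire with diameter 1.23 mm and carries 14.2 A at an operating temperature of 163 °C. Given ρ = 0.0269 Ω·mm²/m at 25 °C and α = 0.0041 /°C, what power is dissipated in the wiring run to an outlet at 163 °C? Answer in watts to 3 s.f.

ρ = 0.0269 Ω·mm²/m = 2.69×10^-8 Ω·m
A = π(d/2)² = π(6.1500e-04 m)² = 1.188e-06 m²
R₍25₎ = ρL/A = (2.69×10^-8)(40.6)/(1.188e-06) = 0.9191 Ω
R₍163₎ = R₍25₎(1 + αΔT) = 0.9191 × (1 + 0.0041×138) = 1.439 Ω
P = I²R = (14.2)² × 1.439 = 290 W

290 W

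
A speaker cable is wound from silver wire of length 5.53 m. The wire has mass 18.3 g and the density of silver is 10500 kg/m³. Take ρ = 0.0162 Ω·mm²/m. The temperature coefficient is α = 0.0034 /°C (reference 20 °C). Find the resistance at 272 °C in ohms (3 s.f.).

0.528 Ω

ρ = 0.0162 Ω·mm²/m = 1.62×10^-8 Ω·m
A = m/(density·L) = 0.0183/(10500×5.53) = 3.1516e-07 m²
R = ρL/A = (1.62×10^-8)(5.53)/(3.1516e-07) = 0.2843 Ω
R(272 °C) = 0.2843 × (1 + 0.0034×252) = 0.528 Ω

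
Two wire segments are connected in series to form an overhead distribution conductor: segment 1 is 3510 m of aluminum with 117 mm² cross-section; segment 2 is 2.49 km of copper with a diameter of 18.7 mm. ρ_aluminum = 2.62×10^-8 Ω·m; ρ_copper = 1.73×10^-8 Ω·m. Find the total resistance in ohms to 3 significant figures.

Segment 1: A = 117 mm² = 1.170e-04 m²
R₁ = ρL/A = (2.62×10^-8)(3510)/(1.170e-04) = 0.786 Ω
Segment 2: A = π(d/2)² = π(9.3500e-03 m)² = 2.746e-04 m²
R₂ = (1.73×10^-8)(2490)/(2.746e-04) = 0.1568 Ω
R = R₁ + R₂ = 0.943 Ω

0.943 Ω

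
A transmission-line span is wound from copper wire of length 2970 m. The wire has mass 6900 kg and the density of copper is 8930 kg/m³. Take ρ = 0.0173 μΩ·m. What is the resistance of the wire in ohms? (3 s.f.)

0.197 Ω

ρ = 0.0173 μΩ·m = 1.73×10^-8 Ω·m
A = m/(density·L) = 6900/(8930×2970) = 2.6016e-04 m²
R = ρL/A = (1.73×10^-8)(2970)/(2.6016e-04) = 0.197 Ω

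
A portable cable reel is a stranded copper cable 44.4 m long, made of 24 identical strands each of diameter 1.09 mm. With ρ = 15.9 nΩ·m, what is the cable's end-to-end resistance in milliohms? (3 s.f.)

ρ = 15.9 nΩ·m = 1.59×10^-8 Ω·m
A_strand = π(5.4500e-04 m)² = 9.331e-07 m²
R_strand = ρL/A = (1.59×10^-8)(44.4)/(9.331e-07) = 0.7565 Ω
R_total = R_strand/N = 0.7565/24 = 31.5 mΩ

31.5 mΩ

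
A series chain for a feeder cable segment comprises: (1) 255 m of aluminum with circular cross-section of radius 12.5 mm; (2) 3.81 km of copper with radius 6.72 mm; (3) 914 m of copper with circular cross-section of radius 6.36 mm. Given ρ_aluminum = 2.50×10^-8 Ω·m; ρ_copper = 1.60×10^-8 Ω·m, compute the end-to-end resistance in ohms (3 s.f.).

Seg 1: A = πr² = π(1.2500e-02 m)² = 4.909e-04 m²
R_1 = (2.50×10^-8)(255)/(4.909e-04) = 0.01299 Ω
Seg 2: A = πr² = π(6.7200e-03 m)² = 1.419e-04 m²
R_2 = (1.60×10^-8)(3810)/(1.419e-04) = 0.4297 Ω
Seg 3: A = πr² = π(6.3600e-03 m)² = 1.271e-04 m²
R_3 = (1.60×10^-8)(914)/(1.271e-04) = 0.1151 Ω
R_total = R_1 + R_2 + R_3 = 0.558 Ω

0.558 Ω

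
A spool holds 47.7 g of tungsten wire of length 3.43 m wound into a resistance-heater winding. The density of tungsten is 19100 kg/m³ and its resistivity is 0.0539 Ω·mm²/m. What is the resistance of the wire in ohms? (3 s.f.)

0.254 Ω

ρ = 0.0539 Ω·mm²/m = 5.39×10^-8 Ω·m
A = m/(density·L) = 0.0477/(19100×3.43) = 7.2810e-07 m²
R = ρL/A = (5.39×10^-8)(3.43)/(7.2810e-07) = 0.254 Ω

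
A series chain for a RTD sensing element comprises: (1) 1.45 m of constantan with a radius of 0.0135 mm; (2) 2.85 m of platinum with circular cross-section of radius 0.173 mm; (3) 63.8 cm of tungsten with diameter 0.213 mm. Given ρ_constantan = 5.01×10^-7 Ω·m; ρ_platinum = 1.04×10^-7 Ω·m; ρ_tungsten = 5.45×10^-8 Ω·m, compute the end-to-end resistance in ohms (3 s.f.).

Seg 1: A = πr² = π(1.3500e-05 m)² = 5.726e-10 m²
R_1 = (5.01×10^-7)(1.45)/(5.726e-10) = 1269 Ω
Seg 2: A = πr² = π(1.7300e-04 m)² = 9.402e-08 m²
R_2 = (1.04×10^-7)(2.85)/(9.402e-08) = 3.152 Ω
Seg 3: A = π(d/2)² = π(1.0650e-04 m)² = 3.563e-08 m²
R_3 = (5.45×10^-8)(0.638)/(3.563e-08) = 0.9758 Ω
R_total = R_1 + R_2 + R_3 = 1270 Ω

1270 Ω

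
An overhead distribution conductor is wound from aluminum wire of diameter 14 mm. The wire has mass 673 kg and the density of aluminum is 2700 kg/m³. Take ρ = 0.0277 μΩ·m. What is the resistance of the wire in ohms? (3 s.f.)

ρ = 0.0277 μΩ·m = 2.77×10^-8 Ω·m
A = π(d/2)² = π(7.0000e-03 m)² = 1.5394e-04 m²
L = m/(density·A) = 673/(2700×1.5394e-04) = 1619 m
R = ρL/A = (2.77×10^-8)(1619)/(1.5394e-04) = 0.291 Ω

0.291 Ω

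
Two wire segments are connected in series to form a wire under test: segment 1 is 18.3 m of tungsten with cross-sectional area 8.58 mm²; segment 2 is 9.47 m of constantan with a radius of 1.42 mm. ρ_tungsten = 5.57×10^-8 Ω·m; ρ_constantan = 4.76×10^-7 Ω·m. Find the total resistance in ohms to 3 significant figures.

Segment 1: A = 8.58 mm² = 8.580e-06 m²
R₁ = ρL/A = (5.57×10^-8)(18.3)/(8.580e-06) = 0.1188 Ω
Segment 2: A = πr² = π(1.4200e-03 m)² = 6.335e-06 m²
R₂ = (4.76×10^-7)(9.47)/(6.335e-06) = 0.7116 Ω
R = R₁ + R₂ = 0.830 Ω

0.830 Ω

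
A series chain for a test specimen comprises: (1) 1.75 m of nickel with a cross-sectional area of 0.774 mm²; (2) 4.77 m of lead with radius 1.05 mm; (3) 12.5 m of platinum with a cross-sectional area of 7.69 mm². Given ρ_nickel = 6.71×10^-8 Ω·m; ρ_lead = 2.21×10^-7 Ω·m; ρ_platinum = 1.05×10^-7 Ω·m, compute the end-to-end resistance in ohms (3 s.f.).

Seg 1: A = 0.774 mm² = 7.740e-07 m²
R_1 = (6.71×10^-8)(1.75)/(7.740e-07) = 0.1517 Ω
Seg 2: A = πr² = π(1.0500e-03 m)² = 3.464e-06 m²
R_2 = (2.21×10^-7)(4.77)/(3.464e-06) = 0.3044 Ω
Seg 3: A = 7.69 mm² = 7.690e-06 m²
R_3 = (1.05×10^-7)(12.5)/(7.690e-06) = 0.1707 Ω
R_total = R_1 + R_2 + R_3 = 0.627 Ω

0.627 Ω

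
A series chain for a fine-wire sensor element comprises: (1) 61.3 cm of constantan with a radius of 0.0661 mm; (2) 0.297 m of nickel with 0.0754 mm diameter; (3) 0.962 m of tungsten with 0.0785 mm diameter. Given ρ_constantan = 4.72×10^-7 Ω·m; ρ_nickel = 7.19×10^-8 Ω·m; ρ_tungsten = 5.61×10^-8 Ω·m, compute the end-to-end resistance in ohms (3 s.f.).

37.0 Ω

Seg 1: A = πr² = π(6.6100e-05 m)² = 1.373e-08 m²
R_1 = (4.72×10^-7)(0.613)/(1.373e-08) = 21.08 Ω
Seg 2: A = π(d/2)² = π(3.7700e-05 m)² = 4.465e-09 m²
R_2 = (7.19×10^-8)(0.297)/(4.465e-09) = 4.782 Ω
Seg 3: A = π(d/2)² = π(3.9250e-05 m)² = 4.840e-09 m²
R_3 = (5.61×10^-8)(0.962)/(4.840e-09) = 11.15 Ω
R_total = R_1 + R_2 + R_3 = 37.0 Ω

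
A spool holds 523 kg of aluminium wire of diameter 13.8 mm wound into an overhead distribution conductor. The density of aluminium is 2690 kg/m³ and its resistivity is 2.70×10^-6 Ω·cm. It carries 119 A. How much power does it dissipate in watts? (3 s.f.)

ρ = 2.70×10^-6 Ω·cm = 2.70×10^-8 Ω·m
A = π(d/2)² = π(6.9000e-03 m)² = 1.4957e-04 m²
L = m/(density·A) = 523/(2690×1.4957e-04) = 1300 m
R = ρL/A = (2.70×10^-8)(1300)/(1.4957e-04) = 0.2346 Ω
P = I²R = (119)² × 0.2346 = 3320 W

3320 W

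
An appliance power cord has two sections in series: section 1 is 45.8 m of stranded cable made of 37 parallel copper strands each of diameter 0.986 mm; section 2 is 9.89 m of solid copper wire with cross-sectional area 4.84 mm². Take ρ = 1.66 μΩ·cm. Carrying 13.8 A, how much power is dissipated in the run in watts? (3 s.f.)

11.6 W

ρ = 1.66 μΩ·cm = 1.66×10^-8 Ω·m
Section 1: A_strand = π(4.9300e-04)² = 7.636e-07 m²; R₁ = ρL/(N·A_s) = (1.66×10^-8)(45.8)/(37×7.636e-07) = 0.02691 Ω
Section 2: A = 4.84 mm² = 4.840e-06 m²
R₂ = (1.66×10^-8)(9.89)/(4.840e-06) = 0.03392 Ω
R = R₁ + R₂ = 0.06083 Ω
P = I²R = (13.8)² × 0.06083 = 11.6 W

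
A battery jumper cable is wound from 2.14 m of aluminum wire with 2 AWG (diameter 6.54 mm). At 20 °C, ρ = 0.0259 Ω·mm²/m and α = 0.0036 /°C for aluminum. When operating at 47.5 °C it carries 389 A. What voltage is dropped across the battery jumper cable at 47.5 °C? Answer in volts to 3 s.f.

ρ = 0.0259 Ω·mm²/m = 2.59×10^-8 Ω·m
A = π(6.54/2 mm)² = π(3.2700e-03 m)² = 3.359e-05 m²
R₍20₎ = ρL/A = (2.59×10^-8)(2.14)/(3.359e-05) = 0.00165 Ω
R₍47.5₎ = R₍20₎(1 + αΔT) = 0.00165 × (1 + 0.0036×27.5) = 0.001813 Ω
V = IR = 389 × 0.001813 = 0.705 V

0.705 V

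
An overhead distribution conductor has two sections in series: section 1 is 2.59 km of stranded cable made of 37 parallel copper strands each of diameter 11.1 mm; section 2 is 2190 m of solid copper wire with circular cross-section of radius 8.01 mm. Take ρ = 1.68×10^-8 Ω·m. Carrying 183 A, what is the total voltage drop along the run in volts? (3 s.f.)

35.6 V

Section 1: A_strand = π(5.5500e-03)² = 9.677e-05 m²; R₁ = ρL/(N·A_s) = (1.68×10^-8)(2590)/(37×9.677e-05) = 0.01215 Ω
Section 2: A = πr² = π(8.0100e-03 m)² = 2.016e-04 m²
R₂ = (1.68×10^-8)(2190)/(2.016e-04) = 0.1825 Ω
R = R₁ + R₂ = 0.1947 Ω
V = IR = 183 × 0.1947 = 35.6 V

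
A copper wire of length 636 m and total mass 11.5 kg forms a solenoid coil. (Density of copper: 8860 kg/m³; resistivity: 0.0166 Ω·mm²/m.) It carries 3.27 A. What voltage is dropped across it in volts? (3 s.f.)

ρ = 0.0166 Ω·mm²/m = 1.66×10^-8 Ω·m
A = m/(density·L) = 11.5/(8860×636) = 2.0408e-06 m²
R = ρL/A = (1.66×10^-8)(636)/(2.0408e-06) = 5.173 Ω
V = IR = 3.27 × 5.173 = 16.9 V

16.9 V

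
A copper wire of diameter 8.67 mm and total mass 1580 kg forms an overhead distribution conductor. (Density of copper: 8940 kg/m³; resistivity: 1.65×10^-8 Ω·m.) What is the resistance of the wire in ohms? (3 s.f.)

0.837 Ω

A = π(d/2)² = π(4.3350e-03 m)² = 5.9038e-05 m²
L = m/(density·A) = 1580/(8940×5.9038e-05) = 2994 m
R = ρL/A = (1.65×10^-8)(2994)/(5.9038e-05) = 0.837 Ω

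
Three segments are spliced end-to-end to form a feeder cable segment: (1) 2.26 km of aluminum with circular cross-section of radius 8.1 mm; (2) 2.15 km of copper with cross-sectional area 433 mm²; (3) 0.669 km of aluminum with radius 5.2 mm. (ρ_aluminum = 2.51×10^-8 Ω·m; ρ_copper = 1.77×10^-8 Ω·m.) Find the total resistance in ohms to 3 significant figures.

Seg 1: A = πr² = π(8.1000e-03 m)² = 2.061e-04 m²
R_1 = (2.51×10^-8)(2260)/(2.061e-04) = 0.2752 Ω
Seg 2: A = 433 mm² = 4.330e-04 m²
R_2 = (1.77×10^-8)(2150)/(4.330e-04) = 0.08789 Ω
Seg 3: A = πr² = π(5.2000e-03 m)² = 8.495e-05 m²
R_3 = (2.51×10^-8)(669)/(8.495e-05) = 0.1977 Ω
R_total = R_1 + R_2 + R_3 = 0.561 Ω

0.561 Ω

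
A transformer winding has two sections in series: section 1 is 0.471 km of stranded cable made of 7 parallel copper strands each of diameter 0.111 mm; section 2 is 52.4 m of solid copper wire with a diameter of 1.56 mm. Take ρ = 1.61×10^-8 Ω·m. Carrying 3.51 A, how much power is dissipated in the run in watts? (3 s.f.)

Section 1: A_strand = π(5.5500e-05)² = 9.677e-09 m²; R₁ = ρL/(N·A_s) = (1.61×10^-8)(471)/(7×9.677e-09) = 111.9 Ω
Section 2: A = π(d/2)² = π(7.8000e-04 m)² = 1.911e-06 m²
R₂ = (1.61×10^-8)(52.4)/(1.911e-06) = 0.4414 Ω
R = R₁ + R₂ = 112.4 Ω
P = I²R = (3.51)² × 112.4 = 1380 W

1380 W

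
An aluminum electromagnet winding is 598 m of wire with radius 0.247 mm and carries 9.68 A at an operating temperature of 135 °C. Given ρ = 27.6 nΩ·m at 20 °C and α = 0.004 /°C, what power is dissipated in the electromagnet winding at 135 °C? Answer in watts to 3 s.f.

11800 W

ρ = 27.6 nΩ·m = 2.76×10^-8 Ω·m
A = πr² = π(2.4700e-04 m)² = 1.917e-07 m²
R₍20₎ = ρL/A = (2.76×10^-8)(598)/(1.917e-07) = 86.11 Ω
R₍135₎ = R₍20₎(1 + αΔT) = 86.11 × (1 + 0.004×115) = 125.7 Ω
P = I²R = (9.68)² × 125.7 = 11800 W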